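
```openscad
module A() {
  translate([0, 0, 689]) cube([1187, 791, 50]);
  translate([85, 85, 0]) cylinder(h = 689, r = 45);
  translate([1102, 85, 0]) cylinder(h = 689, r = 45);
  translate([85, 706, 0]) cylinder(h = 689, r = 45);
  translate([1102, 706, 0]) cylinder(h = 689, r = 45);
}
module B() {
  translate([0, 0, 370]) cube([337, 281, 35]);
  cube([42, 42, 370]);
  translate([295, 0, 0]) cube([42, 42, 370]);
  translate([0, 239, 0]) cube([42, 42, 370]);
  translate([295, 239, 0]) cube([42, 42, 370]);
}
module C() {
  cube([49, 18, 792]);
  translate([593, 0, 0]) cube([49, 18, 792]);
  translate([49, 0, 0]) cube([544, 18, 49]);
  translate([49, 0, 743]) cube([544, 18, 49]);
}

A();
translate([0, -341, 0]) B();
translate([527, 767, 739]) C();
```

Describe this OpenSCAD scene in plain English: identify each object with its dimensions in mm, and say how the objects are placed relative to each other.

A is a table with a 1187×791 mm rectangular top, 50 mm thick, top surface at z = 739 mm, supported by four round legs of 90 mm diameter, each leg's bounding box inset 40 mm from the nearest pair of top edges, running from the floor.

B is a four-legged stool. The seat is 337×281 mm, 35 mm thick, top at z = 405 mm. It stands on four square legs, each 42×42 mm in cross-section, from z = 0 to the seat underside, each flush with a corner of the seat.

C is a picture frame with a 544×694 mm rectangular opening (x by z) and a uniform 49 mm border on every side. Frame depth is 18 mm along y. It is built from two vertical stiles running the full outside height and two horizontal rails spanning the gap between the stiles.

The stool is on the floor beside the table on its −y side. The picture frame is on top of the table.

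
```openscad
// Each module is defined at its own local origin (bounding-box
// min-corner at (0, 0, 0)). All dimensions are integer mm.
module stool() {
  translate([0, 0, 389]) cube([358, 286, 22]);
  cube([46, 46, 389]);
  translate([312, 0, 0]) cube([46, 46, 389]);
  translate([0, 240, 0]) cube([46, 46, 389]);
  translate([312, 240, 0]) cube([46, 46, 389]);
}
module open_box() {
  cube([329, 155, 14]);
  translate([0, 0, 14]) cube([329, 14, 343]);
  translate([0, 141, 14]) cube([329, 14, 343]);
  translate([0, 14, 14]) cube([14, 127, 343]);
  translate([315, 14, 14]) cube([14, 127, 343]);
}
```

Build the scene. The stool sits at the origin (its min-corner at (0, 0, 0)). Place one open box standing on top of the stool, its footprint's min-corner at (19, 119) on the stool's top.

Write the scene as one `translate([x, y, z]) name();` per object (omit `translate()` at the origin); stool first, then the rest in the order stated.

stool();
translate([19, 119, 411]) open_box();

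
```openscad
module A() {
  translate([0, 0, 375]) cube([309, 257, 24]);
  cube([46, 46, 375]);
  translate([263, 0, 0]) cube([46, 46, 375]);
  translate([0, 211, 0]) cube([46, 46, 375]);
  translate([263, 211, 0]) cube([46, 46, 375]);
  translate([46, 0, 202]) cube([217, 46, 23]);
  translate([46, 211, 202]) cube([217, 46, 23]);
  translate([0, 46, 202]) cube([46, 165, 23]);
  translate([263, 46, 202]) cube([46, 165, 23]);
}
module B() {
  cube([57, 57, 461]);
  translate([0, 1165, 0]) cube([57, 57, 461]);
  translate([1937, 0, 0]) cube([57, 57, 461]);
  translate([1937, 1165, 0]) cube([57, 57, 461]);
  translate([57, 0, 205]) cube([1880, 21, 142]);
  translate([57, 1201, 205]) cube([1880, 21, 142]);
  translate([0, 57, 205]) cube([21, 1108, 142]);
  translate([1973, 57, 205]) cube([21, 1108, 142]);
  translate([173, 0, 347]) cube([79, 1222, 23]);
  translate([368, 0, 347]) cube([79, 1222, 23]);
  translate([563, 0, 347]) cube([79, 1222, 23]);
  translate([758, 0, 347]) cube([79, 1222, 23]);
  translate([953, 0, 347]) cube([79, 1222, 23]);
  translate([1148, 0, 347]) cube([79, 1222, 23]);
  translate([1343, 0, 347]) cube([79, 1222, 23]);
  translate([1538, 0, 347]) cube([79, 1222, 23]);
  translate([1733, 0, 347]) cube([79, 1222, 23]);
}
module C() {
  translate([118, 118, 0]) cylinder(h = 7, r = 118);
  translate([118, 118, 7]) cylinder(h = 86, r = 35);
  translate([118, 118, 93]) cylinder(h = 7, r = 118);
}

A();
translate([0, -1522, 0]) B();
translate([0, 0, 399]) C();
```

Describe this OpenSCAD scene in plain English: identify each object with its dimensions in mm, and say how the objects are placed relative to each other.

A is a four-legged stool. The seat is a 309×257×24 mm slab whose top surface is at z = 399 mm; four square legs, each 46×46 mm in cross-section, run from the floor (z = 0) to the underside of the seat, each flush with a corner of the seat. Four stretchers, 46 mm wide and 23 mm tall, connect adjacent legs with their undersides at z = 202 mm, each running between the inner faces of the legs it joins and aligned with the legs' outer faces on the other axis.

B is a bed frame 1994 mm long (x) by 1222 mm wide (y). Four 57×57 mm corner posts, 461 mm tall, at the corners of the footprint. Four rails of 21 mm thickness and 142 mm height run between adjacent posts with their undersides at z = 205 mm, their outer faces flush with the outside of the frame (the two x-running rails run between the posts' inner faces; the two y-running rails run between the posts' inner faces). 9 slats, each 79 mm wide (x) and 23 mm thick, lie across the top of the two x-running rails, running the full 1222 mm width of the frame in y; the slats are evenly spaced along x between the inner faces of the end posts with equal gaps (rounded down to the nearest mm) at the −x end and between each pair — any rounding remainder accumulates at the +x end.

C is a spool: two coaxial disc flanges of radius 118 mm and thickness 7 mm, joined by a core cylinder of radius 35 mm and height 86 mm. The lower flange rests on z = 0 and the three cylinders share a vertical axis.

The bed frame is on the floor beside the stool on its −y side. The spool is on top of the stool.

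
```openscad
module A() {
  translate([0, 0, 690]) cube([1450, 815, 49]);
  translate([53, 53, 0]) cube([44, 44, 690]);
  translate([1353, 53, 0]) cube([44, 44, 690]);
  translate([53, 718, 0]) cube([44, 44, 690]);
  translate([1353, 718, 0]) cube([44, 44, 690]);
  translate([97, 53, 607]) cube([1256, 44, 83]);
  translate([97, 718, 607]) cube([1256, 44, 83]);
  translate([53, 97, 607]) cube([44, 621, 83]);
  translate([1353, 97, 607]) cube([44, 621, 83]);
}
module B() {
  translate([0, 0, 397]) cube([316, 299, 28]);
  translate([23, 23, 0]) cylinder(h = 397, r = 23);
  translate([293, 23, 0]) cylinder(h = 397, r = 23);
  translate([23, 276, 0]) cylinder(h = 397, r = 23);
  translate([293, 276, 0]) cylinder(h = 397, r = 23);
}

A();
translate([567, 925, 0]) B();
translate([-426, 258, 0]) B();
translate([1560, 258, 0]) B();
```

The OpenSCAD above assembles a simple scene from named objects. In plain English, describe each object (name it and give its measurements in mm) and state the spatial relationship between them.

A is a table with a 1450×815 mm rectangular top, 49 mm thick, top surface at z = 739 mm, supported by four 44×44 mm square legs, each inset 53 mm from the nearest pair of top edges, running from the floor. Four apron rails, 44 mm thick and 83 mm tall, run between adjacent legs with their top edges flush with the underside of the top and their outer faces flush with the legs' outer faces.

B is a four-legged stool. The seat is 316×299 mm, 28 mm thick, top at z = 425 mm. It stands on four round legs, each 46 mm in diameter, from z = 0 to the seat underside, each leg's axis is inset half a diameter from the nearest pair of seat edges (so the leg's bounding box is flush with the corner).

Three stools sit around the table at the +y, −x, +x sides.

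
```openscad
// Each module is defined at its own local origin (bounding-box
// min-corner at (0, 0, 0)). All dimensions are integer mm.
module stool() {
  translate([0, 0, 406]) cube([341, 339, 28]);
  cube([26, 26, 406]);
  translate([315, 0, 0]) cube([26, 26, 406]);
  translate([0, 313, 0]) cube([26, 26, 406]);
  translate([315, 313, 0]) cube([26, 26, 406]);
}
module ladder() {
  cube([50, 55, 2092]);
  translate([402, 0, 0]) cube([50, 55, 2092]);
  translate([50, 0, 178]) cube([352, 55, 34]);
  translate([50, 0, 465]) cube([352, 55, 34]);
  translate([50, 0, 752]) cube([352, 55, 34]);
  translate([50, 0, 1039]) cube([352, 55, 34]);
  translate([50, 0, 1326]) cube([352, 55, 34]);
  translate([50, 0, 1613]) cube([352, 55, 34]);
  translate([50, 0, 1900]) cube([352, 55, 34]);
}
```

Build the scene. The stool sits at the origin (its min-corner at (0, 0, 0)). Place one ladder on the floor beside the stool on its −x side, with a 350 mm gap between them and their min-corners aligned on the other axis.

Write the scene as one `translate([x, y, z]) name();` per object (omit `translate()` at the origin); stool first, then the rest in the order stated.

stool();
translate([-802, 0, 0]) ladder();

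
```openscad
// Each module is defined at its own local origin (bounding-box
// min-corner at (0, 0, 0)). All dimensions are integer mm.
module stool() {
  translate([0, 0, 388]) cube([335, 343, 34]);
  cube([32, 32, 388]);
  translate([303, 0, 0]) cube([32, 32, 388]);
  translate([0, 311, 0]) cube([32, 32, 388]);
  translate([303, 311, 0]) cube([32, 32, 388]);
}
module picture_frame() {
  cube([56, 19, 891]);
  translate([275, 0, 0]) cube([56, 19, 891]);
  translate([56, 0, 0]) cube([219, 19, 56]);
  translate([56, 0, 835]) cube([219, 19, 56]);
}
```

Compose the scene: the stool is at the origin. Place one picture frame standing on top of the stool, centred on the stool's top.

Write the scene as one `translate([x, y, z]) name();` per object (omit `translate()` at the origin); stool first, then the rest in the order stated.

stool();
translate([2, 162, 422]) picture_frame();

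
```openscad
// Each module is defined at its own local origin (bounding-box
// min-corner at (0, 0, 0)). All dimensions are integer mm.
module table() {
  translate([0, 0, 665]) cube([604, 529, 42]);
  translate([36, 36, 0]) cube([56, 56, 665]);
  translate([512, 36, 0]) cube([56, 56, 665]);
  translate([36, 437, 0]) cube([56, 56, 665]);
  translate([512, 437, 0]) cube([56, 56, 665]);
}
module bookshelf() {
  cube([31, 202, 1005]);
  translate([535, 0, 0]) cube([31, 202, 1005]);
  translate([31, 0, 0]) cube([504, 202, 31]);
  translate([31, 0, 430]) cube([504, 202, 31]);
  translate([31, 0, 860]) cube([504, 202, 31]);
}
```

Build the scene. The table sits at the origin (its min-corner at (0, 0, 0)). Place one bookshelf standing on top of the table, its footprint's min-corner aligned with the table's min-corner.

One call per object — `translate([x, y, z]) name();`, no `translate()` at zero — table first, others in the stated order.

table();
translate([0, 0, 707]) bookshelf();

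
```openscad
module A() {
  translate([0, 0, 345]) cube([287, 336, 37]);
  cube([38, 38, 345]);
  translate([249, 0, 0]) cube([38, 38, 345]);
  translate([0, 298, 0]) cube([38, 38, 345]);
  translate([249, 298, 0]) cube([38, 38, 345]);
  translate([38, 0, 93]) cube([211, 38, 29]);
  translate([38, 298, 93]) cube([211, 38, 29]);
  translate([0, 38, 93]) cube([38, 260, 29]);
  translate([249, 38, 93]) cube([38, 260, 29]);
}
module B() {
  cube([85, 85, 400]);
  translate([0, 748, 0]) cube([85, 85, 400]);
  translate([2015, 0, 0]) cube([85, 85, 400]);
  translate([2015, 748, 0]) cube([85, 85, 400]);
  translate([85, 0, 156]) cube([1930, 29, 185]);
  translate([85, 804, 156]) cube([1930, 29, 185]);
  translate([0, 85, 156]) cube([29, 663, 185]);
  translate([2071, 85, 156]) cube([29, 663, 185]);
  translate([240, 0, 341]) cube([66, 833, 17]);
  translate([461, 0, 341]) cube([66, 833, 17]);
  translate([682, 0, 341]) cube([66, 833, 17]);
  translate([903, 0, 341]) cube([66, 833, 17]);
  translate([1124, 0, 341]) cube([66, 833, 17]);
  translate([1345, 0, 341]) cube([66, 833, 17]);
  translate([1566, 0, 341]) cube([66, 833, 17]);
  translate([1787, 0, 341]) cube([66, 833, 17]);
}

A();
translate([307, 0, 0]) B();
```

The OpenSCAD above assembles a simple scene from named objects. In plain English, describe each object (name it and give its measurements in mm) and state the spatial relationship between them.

A is a four-legged stool. The seat is a 287×336×37 mm slab whose top surface is at z = 382 mm; four square legs, each 38×38 mm in cross-section, run from the floor (z = 0) to the underside of the seat, each flush with a corner of the seat. Four stretchers, 38 mm wide and 29 mm tall, connect adjacent legs with their undersides at z = 93 mm, each running between the inner faces of the legs it joins and aligned with the legs' outer faces on the other axis.

B is a bed frame 2100 mm long (x) by 833 mm wide (y). Four 85×85 mm corner posts, 400 mm tall, at the corners of the footprint. Four rails of 29 mm thickness and 185 mm height run between adjacent posts with their undersides at z = 156 mm, their outer faces flush with the outside of the frame (the two x-running rails run between the posts' inner faces; the two y-running rails run between the posts' inner faces). 8 slats, each 66 mm wide (x) and 17 mm thick, lie across the top of the two x-running rails, running the full 833 mm width of the frame in y; the slats are evenly spaced along x between the inner faces of the end posts with equal gaps (rounded down to the nearest mm) at the −x end and between each pair — any rounding remainder accumulates at the +x end.

The bed frame is on the floor beside the stool on its +x side.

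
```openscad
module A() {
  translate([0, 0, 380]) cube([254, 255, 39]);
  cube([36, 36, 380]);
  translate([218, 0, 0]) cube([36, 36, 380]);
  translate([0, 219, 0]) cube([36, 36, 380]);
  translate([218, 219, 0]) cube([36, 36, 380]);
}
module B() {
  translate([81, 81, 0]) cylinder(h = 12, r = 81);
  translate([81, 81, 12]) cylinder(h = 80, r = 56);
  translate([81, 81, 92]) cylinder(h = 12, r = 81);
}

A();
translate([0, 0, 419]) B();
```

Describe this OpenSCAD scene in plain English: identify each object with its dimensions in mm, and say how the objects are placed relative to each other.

A is a four-legged stool. The seat is 254×255 mm, 39 mm thick, top at z = 419 mm. It stands on four square legs, each 36×36 mm in cross-section, from z = 0 to the seat underside, each flush with a corner of the seat.

B is a spool: two coaxial disc flanges of radius 81 mm and thickness 12 mm, joined by a core cylinder of radius 56 mm and height 80 mm. The lower flange rests on z = 0 and the three cylinders share a vertical axis.

The spool is on top of the stool.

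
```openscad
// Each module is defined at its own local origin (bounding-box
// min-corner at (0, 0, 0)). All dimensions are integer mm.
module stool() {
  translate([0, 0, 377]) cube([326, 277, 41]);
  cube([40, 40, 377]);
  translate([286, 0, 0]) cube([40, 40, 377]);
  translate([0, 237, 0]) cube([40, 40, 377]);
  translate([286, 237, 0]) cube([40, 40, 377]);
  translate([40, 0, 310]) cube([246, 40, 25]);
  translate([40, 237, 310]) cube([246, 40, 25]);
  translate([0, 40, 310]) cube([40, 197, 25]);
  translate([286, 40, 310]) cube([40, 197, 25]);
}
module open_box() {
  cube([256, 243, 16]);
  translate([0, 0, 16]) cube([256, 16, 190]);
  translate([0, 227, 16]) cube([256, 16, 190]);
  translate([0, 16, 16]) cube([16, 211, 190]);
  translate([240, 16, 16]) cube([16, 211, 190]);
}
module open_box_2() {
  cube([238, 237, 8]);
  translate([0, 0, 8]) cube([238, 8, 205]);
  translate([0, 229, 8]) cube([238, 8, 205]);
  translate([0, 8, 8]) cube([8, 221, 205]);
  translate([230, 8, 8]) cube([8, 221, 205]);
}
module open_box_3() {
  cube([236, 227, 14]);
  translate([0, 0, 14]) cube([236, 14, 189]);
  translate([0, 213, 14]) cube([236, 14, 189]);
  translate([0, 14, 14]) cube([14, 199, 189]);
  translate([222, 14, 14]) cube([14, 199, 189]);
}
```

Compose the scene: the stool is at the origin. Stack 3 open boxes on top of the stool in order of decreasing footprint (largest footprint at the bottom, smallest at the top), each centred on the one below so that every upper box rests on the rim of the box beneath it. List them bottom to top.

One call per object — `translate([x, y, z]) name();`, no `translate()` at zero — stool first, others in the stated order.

stool();
translate([35, 17, 418]) open_box();
translate([44, 20, 624]) open_box_2();
translate([45, 25, 837]) open_box_3();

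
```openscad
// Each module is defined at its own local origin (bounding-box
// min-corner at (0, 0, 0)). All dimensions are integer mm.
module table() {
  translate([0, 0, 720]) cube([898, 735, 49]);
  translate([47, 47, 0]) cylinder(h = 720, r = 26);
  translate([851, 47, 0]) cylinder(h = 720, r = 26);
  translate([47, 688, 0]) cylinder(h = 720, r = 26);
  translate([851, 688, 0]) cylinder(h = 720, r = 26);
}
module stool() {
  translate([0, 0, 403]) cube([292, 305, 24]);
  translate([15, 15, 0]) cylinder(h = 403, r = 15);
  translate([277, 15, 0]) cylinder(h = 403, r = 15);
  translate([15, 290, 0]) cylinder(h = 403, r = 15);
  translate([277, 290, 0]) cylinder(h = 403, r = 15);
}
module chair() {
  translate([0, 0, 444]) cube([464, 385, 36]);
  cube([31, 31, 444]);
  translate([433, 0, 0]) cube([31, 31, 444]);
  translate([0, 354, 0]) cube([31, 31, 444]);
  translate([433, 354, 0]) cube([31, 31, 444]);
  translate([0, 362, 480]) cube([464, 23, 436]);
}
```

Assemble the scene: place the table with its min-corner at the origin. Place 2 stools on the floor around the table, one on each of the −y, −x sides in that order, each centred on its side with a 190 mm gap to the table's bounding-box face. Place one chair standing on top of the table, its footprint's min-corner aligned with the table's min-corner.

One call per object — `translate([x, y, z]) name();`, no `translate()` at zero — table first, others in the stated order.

table();
translate([303, -495, 0]) stool();
translate([-482, 215, 0]) stool();
translate([0, 0, 769]) chair();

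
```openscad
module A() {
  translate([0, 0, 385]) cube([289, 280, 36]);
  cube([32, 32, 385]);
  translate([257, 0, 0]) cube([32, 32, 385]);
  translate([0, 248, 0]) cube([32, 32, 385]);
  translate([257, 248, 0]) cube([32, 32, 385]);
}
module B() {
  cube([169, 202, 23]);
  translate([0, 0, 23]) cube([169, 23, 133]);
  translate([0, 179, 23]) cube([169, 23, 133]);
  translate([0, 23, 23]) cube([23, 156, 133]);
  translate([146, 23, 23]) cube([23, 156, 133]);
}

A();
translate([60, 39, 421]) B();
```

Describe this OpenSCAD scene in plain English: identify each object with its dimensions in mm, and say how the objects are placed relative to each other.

A is a simple wooden stool: a rectangular seat 289 mm (x) by 280 mm (y), 36 mm thick, top face at z = 421 mm, on four square legs, each 32×32 mm in cross-section. The legs rest on z = 0, each flush with a corner of the seat.

B is an open-topped rectangular box: outside dimensions 169×202×156 mm, with a uniform wall and base thickness of 23 mm. The base is a full 169×202 slab on the floor; four walls sit on top of the base. The front and back walls (the −y and +y sides) span the full width; the two side walls fit between them.

The open box is on top of the stool, centred.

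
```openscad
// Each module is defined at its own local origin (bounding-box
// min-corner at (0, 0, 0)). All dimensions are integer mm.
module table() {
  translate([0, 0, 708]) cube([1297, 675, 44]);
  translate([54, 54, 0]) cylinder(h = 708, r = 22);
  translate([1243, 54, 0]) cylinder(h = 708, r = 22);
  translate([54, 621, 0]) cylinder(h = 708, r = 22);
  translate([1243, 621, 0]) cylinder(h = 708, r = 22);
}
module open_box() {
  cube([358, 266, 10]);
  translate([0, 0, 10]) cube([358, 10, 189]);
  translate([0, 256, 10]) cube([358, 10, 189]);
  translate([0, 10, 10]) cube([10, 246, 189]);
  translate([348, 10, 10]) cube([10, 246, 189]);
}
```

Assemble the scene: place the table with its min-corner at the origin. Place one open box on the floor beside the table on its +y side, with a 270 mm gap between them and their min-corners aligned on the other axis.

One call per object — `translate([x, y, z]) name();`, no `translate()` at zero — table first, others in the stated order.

table();
translate([0, 945, 0]) open_box();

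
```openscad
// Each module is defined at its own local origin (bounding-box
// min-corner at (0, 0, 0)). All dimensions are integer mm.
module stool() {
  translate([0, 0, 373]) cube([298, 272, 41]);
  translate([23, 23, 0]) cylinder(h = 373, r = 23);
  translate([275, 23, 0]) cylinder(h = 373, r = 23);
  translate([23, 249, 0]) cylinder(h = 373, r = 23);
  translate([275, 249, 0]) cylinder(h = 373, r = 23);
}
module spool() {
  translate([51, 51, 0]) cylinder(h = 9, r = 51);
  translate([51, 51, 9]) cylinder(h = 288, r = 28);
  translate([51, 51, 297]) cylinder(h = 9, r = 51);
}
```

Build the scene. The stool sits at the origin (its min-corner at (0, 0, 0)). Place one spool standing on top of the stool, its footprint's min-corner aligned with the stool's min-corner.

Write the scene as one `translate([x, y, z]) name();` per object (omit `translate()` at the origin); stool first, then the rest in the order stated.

stool();
translate([0, 0, 414]) spool();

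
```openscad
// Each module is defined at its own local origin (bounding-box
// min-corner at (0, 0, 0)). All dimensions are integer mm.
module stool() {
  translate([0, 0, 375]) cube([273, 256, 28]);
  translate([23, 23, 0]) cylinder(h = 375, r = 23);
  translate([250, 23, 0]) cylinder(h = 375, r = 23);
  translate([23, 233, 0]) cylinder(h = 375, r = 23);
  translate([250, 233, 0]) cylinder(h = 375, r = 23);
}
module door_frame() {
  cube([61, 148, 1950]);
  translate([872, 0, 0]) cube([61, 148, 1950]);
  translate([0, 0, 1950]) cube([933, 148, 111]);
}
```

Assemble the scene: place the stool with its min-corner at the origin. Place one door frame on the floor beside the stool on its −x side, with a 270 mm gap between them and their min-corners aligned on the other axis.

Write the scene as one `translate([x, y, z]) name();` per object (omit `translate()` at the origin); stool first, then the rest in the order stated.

stool();
translate([-1203, 0, 0]) door_frame();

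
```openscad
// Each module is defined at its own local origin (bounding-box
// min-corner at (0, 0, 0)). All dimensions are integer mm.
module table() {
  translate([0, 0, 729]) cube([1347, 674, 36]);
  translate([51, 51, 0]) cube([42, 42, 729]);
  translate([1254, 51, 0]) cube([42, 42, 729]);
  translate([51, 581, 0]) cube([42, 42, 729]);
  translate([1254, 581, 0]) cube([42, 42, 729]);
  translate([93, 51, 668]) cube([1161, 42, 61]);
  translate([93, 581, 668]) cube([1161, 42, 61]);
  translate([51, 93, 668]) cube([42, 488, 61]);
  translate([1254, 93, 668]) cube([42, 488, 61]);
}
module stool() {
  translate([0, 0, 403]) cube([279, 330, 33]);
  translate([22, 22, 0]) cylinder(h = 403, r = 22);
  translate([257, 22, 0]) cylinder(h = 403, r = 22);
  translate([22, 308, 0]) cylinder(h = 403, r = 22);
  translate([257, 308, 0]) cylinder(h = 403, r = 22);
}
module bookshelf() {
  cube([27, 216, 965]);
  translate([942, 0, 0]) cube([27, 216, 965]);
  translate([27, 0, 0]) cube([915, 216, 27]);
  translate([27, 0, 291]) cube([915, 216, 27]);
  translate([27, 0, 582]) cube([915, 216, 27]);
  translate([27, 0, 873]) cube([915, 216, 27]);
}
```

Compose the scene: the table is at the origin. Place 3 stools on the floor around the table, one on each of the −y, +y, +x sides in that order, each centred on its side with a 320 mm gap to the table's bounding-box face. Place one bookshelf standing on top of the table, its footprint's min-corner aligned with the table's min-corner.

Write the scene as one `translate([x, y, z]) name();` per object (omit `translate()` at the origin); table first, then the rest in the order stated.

table();
translate([534, -650, 0]) stool();
translate([534, 994, 0]) stool();
translate([1667, 172, 0]) stool();
translate([0, 0, 765]) bookshelf();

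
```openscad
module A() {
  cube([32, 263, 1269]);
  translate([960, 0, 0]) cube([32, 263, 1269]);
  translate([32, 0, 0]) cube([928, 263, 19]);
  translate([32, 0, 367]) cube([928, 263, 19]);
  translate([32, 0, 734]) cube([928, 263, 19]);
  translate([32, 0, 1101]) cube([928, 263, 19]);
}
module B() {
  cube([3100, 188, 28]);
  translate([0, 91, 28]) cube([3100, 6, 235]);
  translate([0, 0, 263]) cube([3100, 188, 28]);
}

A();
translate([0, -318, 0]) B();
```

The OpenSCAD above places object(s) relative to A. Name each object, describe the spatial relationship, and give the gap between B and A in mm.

A is a bookshelf. B is an I-beam. The I-beam is on the floor beside the bookshelf on its −y side. The gap between the I-beam and the bookshelf is 130 mm.

The I-beam's nearest face is 130 mm from the bookshelf's −y face.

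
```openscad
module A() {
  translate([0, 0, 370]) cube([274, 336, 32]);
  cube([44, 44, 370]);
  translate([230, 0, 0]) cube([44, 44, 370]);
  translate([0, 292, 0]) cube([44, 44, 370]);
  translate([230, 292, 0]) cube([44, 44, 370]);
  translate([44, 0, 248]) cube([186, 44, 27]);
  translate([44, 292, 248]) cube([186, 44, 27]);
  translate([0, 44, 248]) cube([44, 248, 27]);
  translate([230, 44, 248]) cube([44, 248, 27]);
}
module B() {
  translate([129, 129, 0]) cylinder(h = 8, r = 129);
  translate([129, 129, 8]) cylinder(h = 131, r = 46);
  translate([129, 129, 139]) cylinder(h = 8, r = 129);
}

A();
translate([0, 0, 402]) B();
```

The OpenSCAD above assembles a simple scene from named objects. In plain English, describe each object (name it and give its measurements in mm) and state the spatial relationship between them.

A is a four-legged stool. The seat is a 274×336×32 mm slab whose top surface is at z = 402 mm; four square legs, each 44×44 mm in cross-section, run from the floor (z = 0) to the underside of the seat, each flush with a corner of the seat. Four stretchers, 44 mm wide and 27 mm tall, connect adjacent legs with their undersides at z = 248 mm, each running between the inner faces of the legs it joins and aligned with the legs' outer faces on the other axis.

B is a spool: two coaxial disc flanges of radius 129 mm and thickness 8 mm, joined by a core cylinder of radius 46 mm and height 131 mm. The lower flange rests on z = 0 and the three cylinders share a vertical axis.

The spool is on top of the stool.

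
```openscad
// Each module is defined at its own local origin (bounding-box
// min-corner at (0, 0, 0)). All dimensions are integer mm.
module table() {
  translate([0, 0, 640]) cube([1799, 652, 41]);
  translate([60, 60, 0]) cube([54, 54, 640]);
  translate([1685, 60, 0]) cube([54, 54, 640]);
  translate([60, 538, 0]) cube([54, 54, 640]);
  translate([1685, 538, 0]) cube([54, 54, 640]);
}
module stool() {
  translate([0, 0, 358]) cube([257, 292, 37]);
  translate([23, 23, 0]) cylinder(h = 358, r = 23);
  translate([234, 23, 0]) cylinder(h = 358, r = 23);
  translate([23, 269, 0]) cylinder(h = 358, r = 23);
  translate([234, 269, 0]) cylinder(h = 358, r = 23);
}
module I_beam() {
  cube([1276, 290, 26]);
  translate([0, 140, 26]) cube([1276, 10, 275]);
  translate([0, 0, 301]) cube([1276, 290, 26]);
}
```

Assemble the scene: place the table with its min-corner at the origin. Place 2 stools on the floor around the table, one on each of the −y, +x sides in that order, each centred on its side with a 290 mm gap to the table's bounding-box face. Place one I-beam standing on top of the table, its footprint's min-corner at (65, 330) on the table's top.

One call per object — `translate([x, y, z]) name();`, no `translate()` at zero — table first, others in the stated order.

table();
translate([771, -582, 0]) stool();
translate([2089, 180, 0]) stool();
translate([65, 330, 681]) I_beam();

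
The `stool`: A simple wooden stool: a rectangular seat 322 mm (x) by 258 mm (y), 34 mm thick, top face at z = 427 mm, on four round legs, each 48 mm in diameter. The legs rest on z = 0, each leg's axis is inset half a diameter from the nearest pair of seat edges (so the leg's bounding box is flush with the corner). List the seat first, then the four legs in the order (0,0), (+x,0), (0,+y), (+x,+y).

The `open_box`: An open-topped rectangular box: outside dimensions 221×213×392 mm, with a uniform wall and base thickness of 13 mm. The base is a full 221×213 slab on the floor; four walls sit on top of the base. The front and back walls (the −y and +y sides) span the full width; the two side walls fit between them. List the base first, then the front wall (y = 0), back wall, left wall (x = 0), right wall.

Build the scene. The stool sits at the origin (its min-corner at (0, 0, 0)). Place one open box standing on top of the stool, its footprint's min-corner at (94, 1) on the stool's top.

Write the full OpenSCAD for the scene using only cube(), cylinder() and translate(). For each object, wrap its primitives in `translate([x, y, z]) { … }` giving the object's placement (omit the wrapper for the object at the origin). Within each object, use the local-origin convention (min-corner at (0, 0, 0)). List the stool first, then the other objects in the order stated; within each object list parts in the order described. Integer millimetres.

translate([0, 0, 393]) cube([322, 258, 34]);
translate([24, 24, 0]) cylinder(h = 393, r = 24);
translate([298, 24, 0]) cylinder(h = 393, r = 24);
translate([24, 234, 0]) cylinder(h = 393, r = 24);
translate([298, 234, 0]) cylinder(h = 393, r = 24);
translate([94, 1, 427]) {
  cube([221, 213, 13]);
  translate([0, 0, 13]) cube([221, 13, 379]);
  translate([0, 200, 13]) cube([221, 13, 379]);
  translate([0, 13, 13]) cube([13, 187, 379]);
  translate([208, 13, 13]) cube([13, 187, 379]);
}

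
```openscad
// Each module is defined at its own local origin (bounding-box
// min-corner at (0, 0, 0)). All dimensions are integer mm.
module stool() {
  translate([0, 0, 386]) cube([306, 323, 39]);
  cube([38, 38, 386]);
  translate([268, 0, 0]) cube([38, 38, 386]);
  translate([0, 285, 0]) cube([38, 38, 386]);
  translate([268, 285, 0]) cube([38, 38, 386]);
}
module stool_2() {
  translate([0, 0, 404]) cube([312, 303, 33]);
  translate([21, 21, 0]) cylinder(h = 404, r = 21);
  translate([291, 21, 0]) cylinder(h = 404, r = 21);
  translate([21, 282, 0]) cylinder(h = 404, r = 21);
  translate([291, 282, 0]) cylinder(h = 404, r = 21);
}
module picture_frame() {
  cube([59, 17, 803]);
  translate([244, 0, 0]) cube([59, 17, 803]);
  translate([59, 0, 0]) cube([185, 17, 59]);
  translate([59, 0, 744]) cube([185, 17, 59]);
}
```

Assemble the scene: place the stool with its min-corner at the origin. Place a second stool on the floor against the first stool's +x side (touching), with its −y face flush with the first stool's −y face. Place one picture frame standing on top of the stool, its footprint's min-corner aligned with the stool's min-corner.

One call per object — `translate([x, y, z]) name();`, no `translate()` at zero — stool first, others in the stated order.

stool();
translate([306, 0, 0]) stool_2();
translate([0, 0, 425]) picture_frame();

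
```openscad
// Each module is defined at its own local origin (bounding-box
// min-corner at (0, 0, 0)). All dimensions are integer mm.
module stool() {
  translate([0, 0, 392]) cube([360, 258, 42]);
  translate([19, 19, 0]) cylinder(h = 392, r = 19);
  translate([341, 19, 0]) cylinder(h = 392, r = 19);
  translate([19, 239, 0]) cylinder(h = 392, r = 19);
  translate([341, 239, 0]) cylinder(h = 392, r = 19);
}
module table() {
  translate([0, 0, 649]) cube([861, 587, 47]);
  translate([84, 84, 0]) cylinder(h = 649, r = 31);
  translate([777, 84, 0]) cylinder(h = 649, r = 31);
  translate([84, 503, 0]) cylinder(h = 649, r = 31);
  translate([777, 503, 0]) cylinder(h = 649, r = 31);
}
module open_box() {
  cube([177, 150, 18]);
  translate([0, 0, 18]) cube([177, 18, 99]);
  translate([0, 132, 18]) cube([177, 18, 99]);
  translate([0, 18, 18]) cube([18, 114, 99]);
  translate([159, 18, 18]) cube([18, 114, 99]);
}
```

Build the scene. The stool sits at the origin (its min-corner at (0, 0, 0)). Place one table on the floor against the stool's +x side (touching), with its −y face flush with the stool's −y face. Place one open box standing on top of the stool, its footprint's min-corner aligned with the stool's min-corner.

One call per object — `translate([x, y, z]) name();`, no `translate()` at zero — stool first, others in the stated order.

stool();
translate([360, 0, 0]) table();
translate([0, 0, 434]) open_box();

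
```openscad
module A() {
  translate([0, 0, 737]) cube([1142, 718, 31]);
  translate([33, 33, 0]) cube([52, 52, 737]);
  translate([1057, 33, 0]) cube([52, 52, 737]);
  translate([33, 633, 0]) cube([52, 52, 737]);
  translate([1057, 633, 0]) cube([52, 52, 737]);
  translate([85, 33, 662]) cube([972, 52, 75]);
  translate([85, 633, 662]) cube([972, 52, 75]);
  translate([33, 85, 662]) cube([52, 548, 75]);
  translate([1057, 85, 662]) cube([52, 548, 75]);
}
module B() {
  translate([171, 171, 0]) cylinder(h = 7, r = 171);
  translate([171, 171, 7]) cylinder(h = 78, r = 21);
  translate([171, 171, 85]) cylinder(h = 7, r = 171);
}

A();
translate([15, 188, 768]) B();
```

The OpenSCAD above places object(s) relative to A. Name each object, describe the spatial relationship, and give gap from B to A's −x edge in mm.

A is a table. B is a spool. The spool is on top of the table. The gap from the spool to the table's −x edge is 15 mm.

The spool's min-x is at 15; the table's min-x is 0; gap = 15 mm.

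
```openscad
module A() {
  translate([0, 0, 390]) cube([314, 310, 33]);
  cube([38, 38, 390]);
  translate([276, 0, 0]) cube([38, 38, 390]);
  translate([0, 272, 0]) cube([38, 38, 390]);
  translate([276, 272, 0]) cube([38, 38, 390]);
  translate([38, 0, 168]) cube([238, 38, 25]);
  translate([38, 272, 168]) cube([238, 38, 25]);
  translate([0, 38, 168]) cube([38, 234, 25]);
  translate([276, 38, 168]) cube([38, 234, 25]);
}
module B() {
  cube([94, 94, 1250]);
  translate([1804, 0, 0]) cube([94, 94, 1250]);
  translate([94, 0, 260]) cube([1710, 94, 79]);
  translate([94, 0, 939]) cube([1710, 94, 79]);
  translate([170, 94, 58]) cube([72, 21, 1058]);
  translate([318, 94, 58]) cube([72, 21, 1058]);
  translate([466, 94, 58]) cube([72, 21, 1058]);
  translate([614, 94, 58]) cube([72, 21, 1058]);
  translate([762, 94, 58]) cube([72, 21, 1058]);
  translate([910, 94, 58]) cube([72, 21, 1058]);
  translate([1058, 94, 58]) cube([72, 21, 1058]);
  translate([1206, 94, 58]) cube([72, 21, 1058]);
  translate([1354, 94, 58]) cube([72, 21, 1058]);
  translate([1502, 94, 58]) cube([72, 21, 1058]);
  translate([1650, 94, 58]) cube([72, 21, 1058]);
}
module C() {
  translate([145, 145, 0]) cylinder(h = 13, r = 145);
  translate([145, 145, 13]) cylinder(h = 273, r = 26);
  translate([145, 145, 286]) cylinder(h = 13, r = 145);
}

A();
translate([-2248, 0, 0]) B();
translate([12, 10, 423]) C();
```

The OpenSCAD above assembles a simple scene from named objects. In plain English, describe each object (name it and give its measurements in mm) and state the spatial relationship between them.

A is a four-legged stool. The seat is a 314×310×33 mm slab whose top surface is at z = 423 mm; four square legs, each 38×38 mm in cross-section, run from the floor (z = 0) to the underside of the seat, each flush with a corner of the seat. Four stretchers, 38 mm wide and 25 mm tall, connect adjacent legs with their undersides at z = 168 mm, each running between the inner faces of the legs it joins and aligned with the legs' outer faces on the other axis.

B is a fence section. Two 94×94 mm posts, 1250 mm tall, stand on the floor with a clear span of 1710 mm between their inner faces. Two horizontal rails of 94×79 mm section span the gap between the posts with their undersides at z = 260 mm and z = 939 mm, flush with the posts' −y face. 11 pickets, each 72 mm wide, 21 mm thick and 1058 mm tall, are fixed to the +y face of the rails with their bottoms at z = 58 mm, evenly spaced across the span with equal gaps (rounded down to the nearest mm) at the −x end and between each pair — any rounding remainder accumulates at the +x end.

C is a spool: two coaxial disc flanges of radius 145 mm and thickness 13 mm, joined by a core cylinder of radius 26 mm and height 273 mm. The lower flange rests on z = 0 and the three cylinders share a vertical axis.

The fence section is on the floor beside the stool on its −x side. The spool is on top of the stool, centred.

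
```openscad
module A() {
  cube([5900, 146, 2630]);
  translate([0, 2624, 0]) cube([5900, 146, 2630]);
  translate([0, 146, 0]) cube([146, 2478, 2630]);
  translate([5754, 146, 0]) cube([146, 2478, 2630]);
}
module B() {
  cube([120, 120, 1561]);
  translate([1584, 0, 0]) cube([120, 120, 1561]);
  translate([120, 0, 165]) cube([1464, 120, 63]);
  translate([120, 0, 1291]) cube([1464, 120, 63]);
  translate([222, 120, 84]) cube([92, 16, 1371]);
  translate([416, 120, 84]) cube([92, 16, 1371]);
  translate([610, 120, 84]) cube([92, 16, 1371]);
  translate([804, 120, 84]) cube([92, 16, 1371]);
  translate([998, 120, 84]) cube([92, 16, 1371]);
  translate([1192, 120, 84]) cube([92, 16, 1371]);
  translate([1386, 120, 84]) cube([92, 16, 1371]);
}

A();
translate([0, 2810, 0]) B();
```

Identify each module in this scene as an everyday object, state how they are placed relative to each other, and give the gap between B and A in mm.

The fence section's nearest face is 40 mm from the house frame's +y face.

A is a house frame. B is a fence section. The fence section is on the floor beside the house frame on its +y side. The gap between the fence section and the house frame is 40 mm.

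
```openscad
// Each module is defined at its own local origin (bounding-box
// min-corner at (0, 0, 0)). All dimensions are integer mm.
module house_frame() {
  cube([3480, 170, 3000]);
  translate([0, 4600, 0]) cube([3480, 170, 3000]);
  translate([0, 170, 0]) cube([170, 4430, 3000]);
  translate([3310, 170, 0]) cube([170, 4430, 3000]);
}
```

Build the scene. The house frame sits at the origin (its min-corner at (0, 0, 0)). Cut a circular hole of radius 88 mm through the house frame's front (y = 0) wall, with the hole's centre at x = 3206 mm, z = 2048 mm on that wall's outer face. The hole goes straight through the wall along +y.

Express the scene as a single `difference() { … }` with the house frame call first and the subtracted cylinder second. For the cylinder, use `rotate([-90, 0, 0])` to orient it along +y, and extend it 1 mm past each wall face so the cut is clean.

difference() {
  house_frame();
  translate([3206, -1, 2048]) rotate([-90, 0, 0]) cylinder(h = 172, r = 88);
}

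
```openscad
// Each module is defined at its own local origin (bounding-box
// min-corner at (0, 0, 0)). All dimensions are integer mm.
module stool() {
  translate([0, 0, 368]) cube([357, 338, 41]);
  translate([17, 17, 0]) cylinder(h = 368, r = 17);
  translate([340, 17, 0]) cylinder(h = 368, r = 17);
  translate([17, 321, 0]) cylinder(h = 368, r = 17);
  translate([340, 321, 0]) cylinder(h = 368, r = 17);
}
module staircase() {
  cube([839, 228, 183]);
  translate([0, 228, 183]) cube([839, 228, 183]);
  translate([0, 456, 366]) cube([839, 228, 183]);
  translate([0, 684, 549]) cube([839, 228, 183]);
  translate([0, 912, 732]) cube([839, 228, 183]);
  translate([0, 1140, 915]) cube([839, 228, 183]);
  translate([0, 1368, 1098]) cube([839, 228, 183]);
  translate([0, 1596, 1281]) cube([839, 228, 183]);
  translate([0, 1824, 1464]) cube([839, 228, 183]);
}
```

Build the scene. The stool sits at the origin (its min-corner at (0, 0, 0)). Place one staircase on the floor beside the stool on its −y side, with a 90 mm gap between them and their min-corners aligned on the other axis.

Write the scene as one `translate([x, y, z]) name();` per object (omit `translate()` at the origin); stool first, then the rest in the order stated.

stool();
translate([0, -2142, 0]) staircase();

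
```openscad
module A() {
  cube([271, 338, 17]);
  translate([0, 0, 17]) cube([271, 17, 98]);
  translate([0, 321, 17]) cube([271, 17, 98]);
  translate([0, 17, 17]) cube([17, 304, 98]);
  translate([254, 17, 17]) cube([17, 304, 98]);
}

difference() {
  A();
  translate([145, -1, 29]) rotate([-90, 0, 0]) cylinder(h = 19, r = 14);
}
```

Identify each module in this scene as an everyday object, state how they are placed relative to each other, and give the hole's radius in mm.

A is an open box. The open box has a circular hole through its front wall. The hole's radius is 14 mm.

The subtracted cylinder has r = 14 mm.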